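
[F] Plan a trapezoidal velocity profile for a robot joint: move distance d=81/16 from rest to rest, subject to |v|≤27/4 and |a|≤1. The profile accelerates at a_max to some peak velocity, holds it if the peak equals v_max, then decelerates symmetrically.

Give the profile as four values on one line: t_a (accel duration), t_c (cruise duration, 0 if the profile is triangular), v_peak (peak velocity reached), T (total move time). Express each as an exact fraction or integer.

v_max²/a_max = (27/4)²/1 = 729/16
81/16 < 729/16 → triangular
v_peak = √(81/16·1) = √(81/16) = 9/4
t_a = (9/4)/1 = 9/4; t_c = 0
T = 2·9/4 = 9/2

t_a=9/4 t_c=0 v_peak=9/4 T=9/2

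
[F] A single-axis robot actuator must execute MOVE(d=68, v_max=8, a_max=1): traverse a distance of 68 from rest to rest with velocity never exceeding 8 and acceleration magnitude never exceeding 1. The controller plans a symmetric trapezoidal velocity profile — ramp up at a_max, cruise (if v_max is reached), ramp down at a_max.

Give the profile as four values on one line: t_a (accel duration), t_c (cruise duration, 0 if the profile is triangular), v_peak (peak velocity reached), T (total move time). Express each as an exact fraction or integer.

t_a=8 t_c=1/2 v_peak=8 T=33/2

v_max²/a_max = 8²/1 = 64
68 ≥ 64 ⇒ cruise phase
t_a = 8/1 = 8; v_peak = 8
d_cruise = 68 − 64 = 4; t_c = 4/8 = 1/2
T = 2·8 + 1/2 = 33/2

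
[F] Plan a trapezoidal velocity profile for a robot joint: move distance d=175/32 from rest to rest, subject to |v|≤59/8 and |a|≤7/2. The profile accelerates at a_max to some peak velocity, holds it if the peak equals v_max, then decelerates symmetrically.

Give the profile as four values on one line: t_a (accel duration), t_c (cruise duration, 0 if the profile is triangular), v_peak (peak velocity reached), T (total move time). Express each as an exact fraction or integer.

t_a=5/4 t_c=0 v_peak=35/8 T=5/2

(v_max)²/a_max = (59/8)²/(7/2) = 3481/224
175/32 < 3481/224 ⇒ no cruise
v_peak = √(175/32·7/2) = √(1225/64) = 35/8
t_a = (35/8)/(7/2) = 5/4; t_c = 0
T = 2·5/4 = 5/2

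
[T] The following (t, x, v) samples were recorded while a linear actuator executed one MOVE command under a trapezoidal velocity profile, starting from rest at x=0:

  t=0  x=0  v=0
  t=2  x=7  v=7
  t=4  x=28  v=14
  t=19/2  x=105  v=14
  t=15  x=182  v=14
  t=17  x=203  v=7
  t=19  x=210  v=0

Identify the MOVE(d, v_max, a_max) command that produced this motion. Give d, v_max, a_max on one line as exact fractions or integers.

d=210 v_max=14 a_max=7/2

final state: t=19, x=210, v=0 → d = 210
a_max = (7−0)/(2−0) = 7/2
max v = 14 over t∈[4,15] → v_max = 14
check: 14·(4+11) = 210 ✓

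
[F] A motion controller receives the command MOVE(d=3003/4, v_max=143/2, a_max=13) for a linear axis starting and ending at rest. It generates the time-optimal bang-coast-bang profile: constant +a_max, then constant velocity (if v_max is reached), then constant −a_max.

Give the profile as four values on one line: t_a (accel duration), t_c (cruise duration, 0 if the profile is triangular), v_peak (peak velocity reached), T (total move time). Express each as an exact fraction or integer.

t_a=11/2 t_c=5 v_peak=143/2 T=16

v_max²/a_max = (143/2)²/13 = 1573/4
3003/4 ≥ 1573/4 → trapezoidal
t_a = (143/2)/13 = 11/2; v_peak = 143/2
d_cruise = 3003/4 − 1573/4 = 715/2; t_c = (715/2)/(143/2) = 5
T = 2·11/2 + 5 = 16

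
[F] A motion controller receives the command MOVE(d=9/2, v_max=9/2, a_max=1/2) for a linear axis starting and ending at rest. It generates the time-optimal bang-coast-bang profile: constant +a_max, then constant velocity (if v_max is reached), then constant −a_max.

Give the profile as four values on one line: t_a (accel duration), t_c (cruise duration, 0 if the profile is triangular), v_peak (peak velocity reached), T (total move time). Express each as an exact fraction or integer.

v_max²/a_max = (9/2)²/(1/2) = 81/2
9/2 < 81/2 so t_c = 0
v_peak = √(9/2·1/2) = √(9/4) = 3/2
t_a = (3/2)/(1/2) = 3; t_c = 0
T = 2·3 = 6

t_a=3 t_c=0 v_peak=3/2 T=6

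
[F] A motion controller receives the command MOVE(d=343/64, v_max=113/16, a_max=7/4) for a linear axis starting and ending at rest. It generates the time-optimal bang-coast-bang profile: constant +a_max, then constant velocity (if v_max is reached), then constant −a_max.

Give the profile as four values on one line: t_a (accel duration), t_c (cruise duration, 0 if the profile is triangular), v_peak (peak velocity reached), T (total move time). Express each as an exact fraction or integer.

vₘ²/aₘ = (113/16)²/(7/4) = 12769/448
343/64 < 12769/448 → triangular
v_peak = √(343/64·7/4) = √(2401/256) = 49/16
t_a = (49/16)/(7/4) = 7/4; t_c = 0
T = 2·7/4 = 7/2

t_a=7/4 t_c=0 v_peak=49/16 T=7/2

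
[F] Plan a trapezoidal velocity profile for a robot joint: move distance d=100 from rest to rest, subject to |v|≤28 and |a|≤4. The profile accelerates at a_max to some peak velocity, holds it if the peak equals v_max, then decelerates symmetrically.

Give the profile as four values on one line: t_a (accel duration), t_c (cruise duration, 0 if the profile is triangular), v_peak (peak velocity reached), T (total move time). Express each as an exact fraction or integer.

vₘ²/aₘ = 28²/4 = 196
100 < 196 ⇒ no cruise
v_peak = √(100·4) = √400 = 20
t_a = 20/4 = 5; t_c = 0
T = 2·5 = 10

t_a=5 t_c=0 v_peak=20 T=10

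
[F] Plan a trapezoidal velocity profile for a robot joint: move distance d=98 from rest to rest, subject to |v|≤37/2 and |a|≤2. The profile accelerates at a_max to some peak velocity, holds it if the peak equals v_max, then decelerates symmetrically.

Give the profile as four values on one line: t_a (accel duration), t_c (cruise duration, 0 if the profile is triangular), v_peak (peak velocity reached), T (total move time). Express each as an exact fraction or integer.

(v_max)²/a_max = (37/2)²/2 = 1369/8
98 < 1369/8 so t_c = 0
v_peak = √(98·2) = √196 = 14
t_a = 14/2 = 7; t_c = 0
T = 2·7 = 14

t_a=7 t_c=0 v_peak=14 T=14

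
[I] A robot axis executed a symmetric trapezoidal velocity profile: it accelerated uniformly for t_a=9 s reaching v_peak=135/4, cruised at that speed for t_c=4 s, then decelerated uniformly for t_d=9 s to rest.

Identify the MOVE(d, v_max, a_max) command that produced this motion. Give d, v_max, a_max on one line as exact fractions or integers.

a_max = (135/4)/9 = 15/4
d_a = ½·135/4·9 = 1215/8; d_c = 135/4·4 = 135
d = 2·1215/8 + 135 = 1755/4
t_c = 4 > 0 so v_max = 135/4

d=1755/4 v_max=135/4 a_max=15/4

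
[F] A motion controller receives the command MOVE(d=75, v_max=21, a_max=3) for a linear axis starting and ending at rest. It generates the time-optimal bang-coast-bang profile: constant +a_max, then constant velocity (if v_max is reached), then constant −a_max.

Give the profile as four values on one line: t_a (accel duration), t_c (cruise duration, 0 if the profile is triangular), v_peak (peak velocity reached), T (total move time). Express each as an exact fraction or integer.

(v_max)²/a_max = 21²/3 = 147
75 < 147 ⇒ no cruise
v_peak = √(75·3) = √225 = 15
t_a = 15/3 = 5; t_c = 0
T = 2·5 = 10

t_a=5 t_c=0 v_peak=15 T=10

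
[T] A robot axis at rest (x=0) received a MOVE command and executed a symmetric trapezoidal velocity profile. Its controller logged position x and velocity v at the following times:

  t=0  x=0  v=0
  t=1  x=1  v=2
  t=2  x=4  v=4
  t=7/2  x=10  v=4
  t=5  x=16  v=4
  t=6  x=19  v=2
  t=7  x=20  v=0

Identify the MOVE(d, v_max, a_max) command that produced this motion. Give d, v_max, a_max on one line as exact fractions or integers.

final state: t=7, x=20, v=0 → d = 20
a_max = (2−0)/(1−0) = 2
max v = 4 over t∈[2,5] → v_max = 4
check: 4·(2+3) = 20 ✓

d=20 v_max=4 a_max=2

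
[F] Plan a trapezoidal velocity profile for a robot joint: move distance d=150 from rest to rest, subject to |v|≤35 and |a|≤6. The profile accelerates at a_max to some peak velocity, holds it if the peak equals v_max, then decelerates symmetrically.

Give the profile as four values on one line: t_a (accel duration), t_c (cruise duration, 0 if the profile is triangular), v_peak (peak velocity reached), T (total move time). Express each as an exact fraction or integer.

vₘ²/aₘ = 35²/6 = 1225/6
150 < 1225/6 ⇒ no cruise
v_peak = √(150·6) = √900 = 30
t_a = 30/6 = 5; t_c = 0
T = 2·5 = 10

t_a=5 t_c=0 v_peak=30 T=10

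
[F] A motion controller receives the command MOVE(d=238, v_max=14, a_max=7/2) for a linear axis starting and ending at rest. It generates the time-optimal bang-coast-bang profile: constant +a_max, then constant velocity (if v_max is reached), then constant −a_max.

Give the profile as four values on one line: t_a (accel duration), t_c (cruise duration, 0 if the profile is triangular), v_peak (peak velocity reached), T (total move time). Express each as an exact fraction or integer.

v_max²/a_max = 14²/(7/2) = 56
238 ≥ 56 → trapezoidal
t_a = 14/(7/2) = 4; v_peak = 14
d_cruise = 238 − 56 = 182; t_c = 182/14 = 13
T = 2·4 + 13 = 21

t_a=4 t_c=13 v_peak=14 T=21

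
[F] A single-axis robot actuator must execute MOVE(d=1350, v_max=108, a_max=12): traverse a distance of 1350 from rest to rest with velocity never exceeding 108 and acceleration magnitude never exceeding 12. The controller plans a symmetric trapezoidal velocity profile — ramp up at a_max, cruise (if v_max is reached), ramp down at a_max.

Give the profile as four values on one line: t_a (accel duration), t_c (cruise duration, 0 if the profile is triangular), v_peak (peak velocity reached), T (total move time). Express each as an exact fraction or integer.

t_a=9 t_c=7/2 v_peak=108 T=43/2

vₘ²/aₘ = 108²/12 = 972
1350 ≥ 972 so v_max reached
t_a = 108/12 = 9; v_peak = 108
d_cruise = 1350 − 972 = 378; t_c = 378/108 = 7/2
T = 2·9 + 7/2 = 43/2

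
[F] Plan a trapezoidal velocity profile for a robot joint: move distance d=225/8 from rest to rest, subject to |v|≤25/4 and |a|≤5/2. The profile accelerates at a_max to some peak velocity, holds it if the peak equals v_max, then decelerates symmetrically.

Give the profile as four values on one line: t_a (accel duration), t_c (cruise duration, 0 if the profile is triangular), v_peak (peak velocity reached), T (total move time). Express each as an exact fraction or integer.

t_a=5/2 t_c=2 v_peak=25/4 T=7

(v_max)²/a_max = (25/4)²/(5/2) = 125/8
225/8 ≥ 125/8 → trapezoidal
t_a = (25/4)/(5/2) = 5/2; v_peak = 25/4
d_cruise = 225/8 − 125/8 = 25/2; t_c = (25/2)/(25/4) = 2
T = 2·5/2 + 2 = 7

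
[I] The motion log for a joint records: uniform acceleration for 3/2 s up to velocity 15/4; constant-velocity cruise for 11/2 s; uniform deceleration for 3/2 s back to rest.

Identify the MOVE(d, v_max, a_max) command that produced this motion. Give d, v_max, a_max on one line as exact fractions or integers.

a_max = (15/4)/(3/2) = 5/2
d_a = ½·15/4·3/2 = 45/16; d_c = 15/4·11/2 = 165/8
d = 2·45/16 + 165/8 = 105/4
t_c = 11/2 > 0 ⇒ limit active, v_max = 15/4

d=105/4 v_max=15/4 a_max=5/2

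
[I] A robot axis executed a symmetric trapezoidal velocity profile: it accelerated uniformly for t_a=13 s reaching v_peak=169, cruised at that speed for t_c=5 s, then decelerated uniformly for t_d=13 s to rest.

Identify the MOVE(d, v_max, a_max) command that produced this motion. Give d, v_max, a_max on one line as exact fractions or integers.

a_max = 169/13 = 13
d_a = ½·169·13 = 2197/2; d_c = 169·5 = 845
d = 2·2197/2 + 845 = 3042
t_c = 5 > 0 → v_max = v_peak = 169

d=3042 v_max=169 a_max=13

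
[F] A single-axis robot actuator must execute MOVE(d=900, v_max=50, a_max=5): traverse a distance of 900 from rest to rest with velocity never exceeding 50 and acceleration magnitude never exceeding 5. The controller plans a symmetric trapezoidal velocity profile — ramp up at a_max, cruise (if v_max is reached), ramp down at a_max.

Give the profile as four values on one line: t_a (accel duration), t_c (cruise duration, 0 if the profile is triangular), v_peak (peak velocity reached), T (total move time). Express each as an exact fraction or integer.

v_max²/a_max = 50²/5 = 500
900 ≥ 500 ⇒ cruise phase
t_a = 50/5 = 10; v_peak = 50
d_cruise = 900 − 500 = 400; t_c = 400/50 = 8
T = 2·10 + 8 = 28

t_a=10 t_c=8 v_peak=50 T=28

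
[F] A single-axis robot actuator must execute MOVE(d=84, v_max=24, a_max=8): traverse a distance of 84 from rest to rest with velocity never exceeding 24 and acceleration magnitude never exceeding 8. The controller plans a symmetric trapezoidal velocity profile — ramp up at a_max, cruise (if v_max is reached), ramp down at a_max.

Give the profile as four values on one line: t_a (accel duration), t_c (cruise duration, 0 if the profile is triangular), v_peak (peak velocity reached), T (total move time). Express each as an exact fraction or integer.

t_a=3 t_c=1/2 v_peak=24 T=13/2

vₘ²/aₘ = 24²/8 = 72
84 ≥ 72 so v_max reached
t_a = 24/8 = 3; v_peak = 24
d_cruise = 84 − 72 = 12; t_c = 12/24 = 1/2
T = 2·3 + 1/2 = 13/2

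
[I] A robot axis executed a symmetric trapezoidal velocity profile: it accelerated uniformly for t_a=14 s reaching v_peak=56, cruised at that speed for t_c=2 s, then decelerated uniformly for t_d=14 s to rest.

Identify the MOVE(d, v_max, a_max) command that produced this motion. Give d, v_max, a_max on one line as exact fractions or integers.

d=896 v_max=56 a_max=4

a_max = 56/14 = 4
d_a = ½·56·14 = 392; d_c = 56·2 = 112
d = 2·392 + 112 = 896
t_c = 2 > 0 → v_max = v_peak = 56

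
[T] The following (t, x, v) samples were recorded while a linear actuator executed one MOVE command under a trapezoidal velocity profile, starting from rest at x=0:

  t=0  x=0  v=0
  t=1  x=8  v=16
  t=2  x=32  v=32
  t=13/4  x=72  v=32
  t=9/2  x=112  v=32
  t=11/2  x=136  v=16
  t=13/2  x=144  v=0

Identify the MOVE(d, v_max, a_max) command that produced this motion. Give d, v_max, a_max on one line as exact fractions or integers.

d=144 v_max=32 a_max=16

final state: t=13/2, x=144, v=0 → d = 144
a_max = (16−0)/(1−0) = 16
max v = 32 over t∈[2,9/2] → v_max = 32
check: 32·(2+5/2) = 144 ✓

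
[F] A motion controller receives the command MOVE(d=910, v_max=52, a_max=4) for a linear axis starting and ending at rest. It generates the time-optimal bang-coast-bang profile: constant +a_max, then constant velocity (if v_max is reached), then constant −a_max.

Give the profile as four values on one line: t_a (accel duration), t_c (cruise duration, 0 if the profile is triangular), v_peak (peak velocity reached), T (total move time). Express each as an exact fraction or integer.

t_a=13 t_c=9/2 v_peak=52 T=61/2

(v_max)²/a_max = 52²/4 = 676
910 ≥ 676 so v_max reached
t_a = 52/4 = 13; v_peak = 52
d_cruise = 910 − 676 = 234; t_c = 234/52 = 9/2
T = 2·13 + 9/2 = 61/2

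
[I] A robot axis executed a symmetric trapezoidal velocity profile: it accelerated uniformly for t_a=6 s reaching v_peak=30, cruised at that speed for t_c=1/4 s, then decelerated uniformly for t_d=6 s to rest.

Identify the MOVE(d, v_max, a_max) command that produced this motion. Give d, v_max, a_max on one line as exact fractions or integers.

d=375/2 v_max=30 a_max=5

a_max = 30/6 = 5
d_a = ½·30·6 = 90; d_c = 30·1/4 = 15/2
d = 2·90 + 15/2 = 375/2
t_c = 1/4 > 0 → v_max = v_peak = 30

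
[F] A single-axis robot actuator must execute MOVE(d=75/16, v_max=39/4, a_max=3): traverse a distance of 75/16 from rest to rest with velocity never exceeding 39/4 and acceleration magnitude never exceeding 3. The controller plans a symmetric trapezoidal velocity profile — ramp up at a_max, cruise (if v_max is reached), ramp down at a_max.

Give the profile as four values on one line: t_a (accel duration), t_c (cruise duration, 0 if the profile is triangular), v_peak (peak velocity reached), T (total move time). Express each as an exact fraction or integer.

t_a=5/4 t_c=0 v_peak=15/4 T=5/2

vₘ²/aₘ = (39/4)²/3 = 507/16
75/16 < 507/16 ⇒ no cruise
v_peak = √(75/16·3) = √(225/16) = 15/4
t_a = (15/4)/3 = 5/4; t_c = 0
T = 2·5/4 = 5/2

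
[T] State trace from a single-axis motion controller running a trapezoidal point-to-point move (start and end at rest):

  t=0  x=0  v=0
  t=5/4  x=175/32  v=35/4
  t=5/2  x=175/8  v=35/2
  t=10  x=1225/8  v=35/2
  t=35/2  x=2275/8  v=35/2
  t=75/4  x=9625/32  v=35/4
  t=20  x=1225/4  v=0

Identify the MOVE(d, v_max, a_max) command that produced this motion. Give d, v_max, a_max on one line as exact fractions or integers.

final state: t=20, x=1225/4, v=0 → d = 1225/4
a_max = (35/4−0)/(5/4−0) = 7
max v = 35/2 over t∈[5/2,35/2] → v_max = 35/2
check: 35/2·(5/2+15) = 1225/4 ✓

d=1225/4 v_max=35/2 a_max=7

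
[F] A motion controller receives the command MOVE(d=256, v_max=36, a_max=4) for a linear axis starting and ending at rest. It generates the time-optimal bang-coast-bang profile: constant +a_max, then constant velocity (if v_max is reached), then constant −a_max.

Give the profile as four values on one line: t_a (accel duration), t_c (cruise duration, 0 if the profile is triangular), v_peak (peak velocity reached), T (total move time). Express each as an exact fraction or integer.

(v_max)²/a_max = 36²/4 = 324
256 < 324 → triangular
v_peak = √(256·4) = √1024 = 32
t_a = 32/4 = 8; t_c = 0
T = 2·8 = 16

t_a=8 t_c=0 v_peak=32 T=16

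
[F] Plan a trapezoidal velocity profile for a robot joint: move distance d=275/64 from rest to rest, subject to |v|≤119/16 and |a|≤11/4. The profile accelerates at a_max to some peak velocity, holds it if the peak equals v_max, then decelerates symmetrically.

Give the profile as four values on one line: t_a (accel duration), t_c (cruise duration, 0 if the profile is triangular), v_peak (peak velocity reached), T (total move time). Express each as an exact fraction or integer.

vₘ²/aₘ = (119/16)²/(11/4) = 14161/704
275/64 < 14161/704 so t_c = 0
v_peak = √(275/64·11/4) = √(3025/256) = 55/16
t_a = (55/16)/(11/4) = 5/4; t_c = 0
T = 2·5/4 = 5/2

t_a=5/4 t_c=0 v_peak=55/16 T=5/2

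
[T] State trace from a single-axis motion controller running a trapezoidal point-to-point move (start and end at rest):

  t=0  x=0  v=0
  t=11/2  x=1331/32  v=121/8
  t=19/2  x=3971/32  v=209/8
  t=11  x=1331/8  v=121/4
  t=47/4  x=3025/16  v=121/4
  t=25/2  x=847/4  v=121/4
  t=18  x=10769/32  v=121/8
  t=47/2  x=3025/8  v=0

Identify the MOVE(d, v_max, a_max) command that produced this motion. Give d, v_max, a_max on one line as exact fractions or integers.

final state: t=47/2, x=3025/8, v=0 → d = 3025/8
a_max = (121/8−0)/(11/2−0) = 11/4
max v = 121/4 over t∈[11,25/2] → v_max = 121/4
check: 121/4·(11+3/2) = 3025/8 ✓

d=3025/8 v_max=121/4 a_max=11/4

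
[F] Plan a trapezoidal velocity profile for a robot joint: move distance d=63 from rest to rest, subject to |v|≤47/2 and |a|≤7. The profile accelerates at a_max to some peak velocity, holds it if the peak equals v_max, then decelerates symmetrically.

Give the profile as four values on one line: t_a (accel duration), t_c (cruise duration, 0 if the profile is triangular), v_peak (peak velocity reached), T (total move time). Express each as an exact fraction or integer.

v_max²/a_max = (47/2)²/7 = 2209/28
63 < 2209/28 → triangular
v_peak = √(63·7) = √441 = 21
t_a = 21/7 = 3; t_c = 0
T = 2·3 = 6

t_a=3 t_c=0 v_peak=21 T=6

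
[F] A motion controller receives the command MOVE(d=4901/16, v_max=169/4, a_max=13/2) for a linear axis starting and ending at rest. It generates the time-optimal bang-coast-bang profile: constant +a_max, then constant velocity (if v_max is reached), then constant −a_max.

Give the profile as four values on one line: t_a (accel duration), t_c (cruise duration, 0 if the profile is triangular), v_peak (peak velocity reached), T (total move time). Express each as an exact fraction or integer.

v_max²/a_max = (169/4)²/(13/2) = 2197/8
4901/16 ≥ 2197/8 ⇒ cruise phase
t_a = (169/4)/(13/2) = 13/2; v_peak = 169/4
d_cruise = 4901/16 − 2197/8 = 507/16; t_c = (507/16)/(169/4) = 3/4
T = 2·13/2 + 3/4 = 55/4

t_a=13/2 t_c=3/4 v_peak=169/4 T=55/4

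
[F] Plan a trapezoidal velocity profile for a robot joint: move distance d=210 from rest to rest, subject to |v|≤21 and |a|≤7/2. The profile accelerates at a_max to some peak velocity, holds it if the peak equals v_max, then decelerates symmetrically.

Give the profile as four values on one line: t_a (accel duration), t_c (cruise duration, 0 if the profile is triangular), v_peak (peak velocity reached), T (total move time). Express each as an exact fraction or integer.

(v_max)²/a_max = 21²/(7/2) = 126
210 ≥ 126 so v_max reached
t_a = 21/(7/2) = 6; v_peak = 21
d_cruise = 210 − 126 = 84; t_c = 84/21 = 4
T = 2·6 + 4 = 16

t_a=6 t_c=4 v_peak=21 T=16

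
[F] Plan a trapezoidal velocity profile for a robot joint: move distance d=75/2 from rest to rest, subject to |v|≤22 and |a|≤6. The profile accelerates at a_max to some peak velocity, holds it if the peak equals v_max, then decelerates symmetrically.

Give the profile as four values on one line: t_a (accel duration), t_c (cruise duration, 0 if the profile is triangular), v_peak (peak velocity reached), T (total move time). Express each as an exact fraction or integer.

vₘ²/aₘ = 22²/6 = 242/3
75/2 < 242/3 → triangular
v_peak = √(75/2·6) = √225 = 15
t_a = 15/6 = 5/2; t_c = 0
T = 2·5/2 = 5

t_a=5/2 t_c=0 v_peak=15 T=5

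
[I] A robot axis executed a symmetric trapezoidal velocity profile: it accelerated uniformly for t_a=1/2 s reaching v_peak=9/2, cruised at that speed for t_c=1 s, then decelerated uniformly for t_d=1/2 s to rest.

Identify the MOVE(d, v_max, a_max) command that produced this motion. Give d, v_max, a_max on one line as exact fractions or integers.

d=27/4 v_max=9/2 a_max=9

a_max = (9/2)/(1/2) = 9
d_a = ½·9/2·1/2 = 9/8; d_c = 9/2·1 = 9/2
d = 2·9/8 + 9/2 = 27/4
t_c = 1 > 0 ⇒ limit active, v_max = 9/2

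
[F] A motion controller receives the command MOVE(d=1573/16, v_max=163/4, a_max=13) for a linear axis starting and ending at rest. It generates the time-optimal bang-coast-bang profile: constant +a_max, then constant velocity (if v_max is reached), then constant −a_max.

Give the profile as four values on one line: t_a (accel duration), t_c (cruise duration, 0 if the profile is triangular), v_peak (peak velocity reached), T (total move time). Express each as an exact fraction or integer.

t_a=11/4 t_c=0 v_peak=143/4 T=11/2

(v_max)²/a_max = (163/4)²/13 = 26569/208
1573/16 < 26569/208 so t_c = 0
v_peak = √(1573/16·13) = √(20449/16) = 143/4
t_a = (143/4)/13 = 11/4; t_c = 0
T = 2·11/4 = 11/2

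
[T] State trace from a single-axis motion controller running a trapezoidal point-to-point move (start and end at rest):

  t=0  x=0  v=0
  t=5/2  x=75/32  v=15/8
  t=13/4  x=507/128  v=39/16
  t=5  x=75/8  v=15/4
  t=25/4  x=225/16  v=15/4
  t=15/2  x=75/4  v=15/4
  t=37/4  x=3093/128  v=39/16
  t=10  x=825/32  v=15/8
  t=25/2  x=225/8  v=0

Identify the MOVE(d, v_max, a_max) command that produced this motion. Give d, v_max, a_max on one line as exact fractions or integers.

final state: t=25/2, x=225/8, v=0 → d = 225/8
a_max = (15/8−0)/(5/2−0) = 3/4
max v = 15/4 over t∈[5,15/2] → v_max = 15/4
check: 15/4·(5+5/2) = 225/8 ✓

d=225/8 v_max=15/4 a_max=3/4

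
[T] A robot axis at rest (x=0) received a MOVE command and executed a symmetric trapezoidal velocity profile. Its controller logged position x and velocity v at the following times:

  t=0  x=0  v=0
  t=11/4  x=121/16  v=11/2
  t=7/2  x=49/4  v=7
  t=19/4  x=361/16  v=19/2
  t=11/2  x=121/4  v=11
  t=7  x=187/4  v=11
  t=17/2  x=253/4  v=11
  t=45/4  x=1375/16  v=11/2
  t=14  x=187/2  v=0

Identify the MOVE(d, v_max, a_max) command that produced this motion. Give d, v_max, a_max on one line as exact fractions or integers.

d=187/2 v_max=11 a_max=2

final state: t=14, x=187/2, v=0 → d = 187/2
a_max = (11/2−0)/(11/4−0) = 2
max v = 11 over t∈[11/2,17/2] → v_max = 11
check: 11·(11/2+3) = 187/2 ✓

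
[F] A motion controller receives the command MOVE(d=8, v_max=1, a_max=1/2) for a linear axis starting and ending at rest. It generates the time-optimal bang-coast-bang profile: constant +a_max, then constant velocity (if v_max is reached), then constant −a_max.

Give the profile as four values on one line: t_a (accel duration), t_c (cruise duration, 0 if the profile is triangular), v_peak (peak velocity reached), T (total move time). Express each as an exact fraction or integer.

v_max²/a_max = 1²/(1/2) = 2
8 ≥ 2 so v_max reached
t_a = 1/(1/2) = 2; v_peak = 1
d_cruise = 8 − 2 = 6; t_c = 6/1 = 6
T = 2·2 + 6 = 10

t_a=2 t_c=6 v_peak=1 T=10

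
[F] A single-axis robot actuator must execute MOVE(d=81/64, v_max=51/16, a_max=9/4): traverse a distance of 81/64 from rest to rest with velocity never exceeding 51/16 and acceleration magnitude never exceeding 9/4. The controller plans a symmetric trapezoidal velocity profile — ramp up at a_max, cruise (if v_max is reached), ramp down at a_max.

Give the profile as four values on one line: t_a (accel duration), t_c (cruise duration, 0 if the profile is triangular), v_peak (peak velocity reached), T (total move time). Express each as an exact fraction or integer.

v_max²/a_max = (51/16)²/(9/4) = 289/64
81/64 < 289/64 ⇒ no cruise
v_peak = √(81/64·9/4) = √(729/256) = 27/16
t_a = (27/16)/(9/4) = 3/4; t_c = 0
T = 2·3/4 = 3/2

t_a=3/4 t_c=0 v_peak=27/16 T=3/2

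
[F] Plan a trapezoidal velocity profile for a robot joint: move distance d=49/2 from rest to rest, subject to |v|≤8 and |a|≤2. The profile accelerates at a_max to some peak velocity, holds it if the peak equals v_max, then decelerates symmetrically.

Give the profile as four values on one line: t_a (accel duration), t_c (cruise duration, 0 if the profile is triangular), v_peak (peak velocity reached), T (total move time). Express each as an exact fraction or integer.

v_max²/a_max = 8²/2 = 32
49/2 < 32 → triangular
v_peak = √(49/2·2) = √49 = 7
t_a = 7/2; t_c = 0
T = 2·7/2 = 7

t_a=7/2 t_c=0 v_peak=7 T=7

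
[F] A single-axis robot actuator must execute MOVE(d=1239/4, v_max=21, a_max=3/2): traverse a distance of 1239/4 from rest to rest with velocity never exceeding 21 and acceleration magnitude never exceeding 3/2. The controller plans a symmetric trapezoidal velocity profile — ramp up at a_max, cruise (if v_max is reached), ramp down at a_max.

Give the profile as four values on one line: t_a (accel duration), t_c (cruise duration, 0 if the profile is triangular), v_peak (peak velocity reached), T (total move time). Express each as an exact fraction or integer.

t_a=14 t_c=3/4 v_peak=21 T=115/4

v_max²/a_max = 21²/(3/2) = 294
1239/4 ≥ 294 → trapezoidal
t_a = 21/(3/2) = 14; v_peak = 21
d_cruise = 1239/4 − 294 = 63/4; t_c = (63/4)/21 = 3/4
T = 2·14 + 3/4 = 115/4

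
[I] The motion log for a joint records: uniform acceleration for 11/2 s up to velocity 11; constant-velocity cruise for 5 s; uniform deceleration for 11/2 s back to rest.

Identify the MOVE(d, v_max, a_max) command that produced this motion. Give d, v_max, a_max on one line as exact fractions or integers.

a_max = 11/(11/2) = 2
d_a = ½·11·11/2 = 121/4; d_c = 11·5 = 55
d = 2·121/4 + 55 = 231/2
t_c = 5 > 0 ⇒ limit active, v_max = 11

d=231/2 v_max=11 a_max=2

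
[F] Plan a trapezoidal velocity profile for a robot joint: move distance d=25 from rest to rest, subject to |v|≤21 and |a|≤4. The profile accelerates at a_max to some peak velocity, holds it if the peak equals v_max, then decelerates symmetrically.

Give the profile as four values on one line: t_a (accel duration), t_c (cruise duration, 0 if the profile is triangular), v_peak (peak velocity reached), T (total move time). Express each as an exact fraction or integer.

t_a=5/2 t_c=0 v_peak=10 T=5

v_max²/a_max = 21²/4 = 441/4
25 < 441/4 so t_c = 0
v_peak = √(25·4) = √100 = 10
t_a = 10/4 = 5/2; t_c = 0
T = 2·5/2 = 5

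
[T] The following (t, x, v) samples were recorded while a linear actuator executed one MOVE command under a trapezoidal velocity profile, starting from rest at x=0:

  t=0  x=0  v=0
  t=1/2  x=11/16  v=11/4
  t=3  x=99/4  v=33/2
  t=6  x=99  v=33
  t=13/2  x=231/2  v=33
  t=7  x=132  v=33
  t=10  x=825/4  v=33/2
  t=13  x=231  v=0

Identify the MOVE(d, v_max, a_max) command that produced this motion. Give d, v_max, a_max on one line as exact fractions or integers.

d=231 v_max=33 a_max=11/2

final state: t=13, x=231, v=0 → d = 231
a_max = (11/4−0)/(1/2−0) = 11/2
max v = 33 over t∈[6,7] → v_max = 33
check: 33·(6+1) = 231 ✓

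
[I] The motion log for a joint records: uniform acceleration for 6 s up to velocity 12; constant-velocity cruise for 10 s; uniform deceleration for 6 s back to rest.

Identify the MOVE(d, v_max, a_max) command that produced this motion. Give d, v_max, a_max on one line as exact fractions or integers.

d=192 v_max=12 a_max=2

a_max = 12/6 = 2
d_a = ½·12·6 = 36; d_c = 12·10 = 120
d = 2·36 + 120 = 192
t_c = 10 > 0 so v_max = 12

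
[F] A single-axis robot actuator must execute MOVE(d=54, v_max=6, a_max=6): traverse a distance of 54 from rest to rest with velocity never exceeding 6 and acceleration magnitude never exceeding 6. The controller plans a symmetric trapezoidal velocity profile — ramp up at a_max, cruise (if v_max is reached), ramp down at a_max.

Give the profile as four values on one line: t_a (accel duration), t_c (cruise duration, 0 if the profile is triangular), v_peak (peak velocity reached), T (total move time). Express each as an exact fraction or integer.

vₘ²/aₘ = 6²/6 = 6
54 ≥ 6 ⇒ cruise phase
t_a = 6/6 = 1; v_peak = 6
d_cruise = 54 − 6 = 48; t_c = 48/6 = 8
T = 2·1 + 8 = 10

t_a=1 t_c=8 v_peak=6 T=10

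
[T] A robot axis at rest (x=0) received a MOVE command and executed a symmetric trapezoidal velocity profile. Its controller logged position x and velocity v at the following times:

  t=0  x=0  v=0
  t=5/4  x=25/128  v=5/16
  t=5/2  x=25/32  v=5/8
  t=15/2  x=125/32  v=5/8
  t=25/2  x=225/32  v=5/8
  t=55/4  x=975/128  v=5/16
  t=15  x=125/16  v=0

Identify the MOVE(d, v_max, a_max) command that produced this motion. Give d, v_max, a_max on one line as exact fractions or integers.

d=125/16 v_max=5/8 a_max=1/4

final state: t=15, x=125/16, v=0 → d = 125/16
a_max = (5/16−0)/(5/4−0) = 1/4
max v = 5/8 over t∈[5/2,25/2] → v_max = 5/8
check: 5/8·(5/2+10) = 125/16 ✓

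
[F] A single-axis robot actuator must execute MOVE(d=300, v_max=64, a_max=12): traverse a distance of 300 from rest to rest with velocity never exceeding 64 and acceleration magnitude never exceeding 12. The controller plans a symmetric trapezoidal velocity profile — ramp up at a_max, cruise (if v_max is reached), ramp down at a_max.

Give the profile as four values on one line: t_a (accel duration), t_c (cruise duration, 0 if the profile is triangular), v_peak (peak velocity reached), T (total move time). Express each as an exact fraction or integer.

t_a=5 t_c=0 v_peak=60 T=10

vₘ²/aₘ = 64²/12 = 1024/3
300 < 1024/3 ⇒ no cruise
v_peak = √(300·12) = √3600 = 60
t_a = 60/12 = 5; t_c = 0
T = 2·5 = 10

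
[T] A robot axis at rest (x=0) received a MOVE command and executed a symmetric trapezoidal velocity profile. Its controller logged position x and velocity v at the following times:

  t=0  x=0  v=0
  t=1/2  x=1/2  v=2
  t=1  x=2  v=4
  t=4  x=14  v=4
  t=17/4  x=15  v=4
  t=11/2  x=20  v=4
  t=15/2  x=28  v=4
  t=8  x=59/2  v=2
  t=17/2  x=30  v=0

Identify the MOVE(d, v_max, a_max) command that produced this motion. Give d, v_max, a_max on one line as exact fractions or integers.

final state: t=17/2, x=30, v=0 → d = 30
a_max = (2−0)/(1/2−0) = 4
max v = 4 over t∈[1,15/2] → v_max = 4
check: 4·(1+13/2) = 30 ✓

d=30 v_max=4 a_max=4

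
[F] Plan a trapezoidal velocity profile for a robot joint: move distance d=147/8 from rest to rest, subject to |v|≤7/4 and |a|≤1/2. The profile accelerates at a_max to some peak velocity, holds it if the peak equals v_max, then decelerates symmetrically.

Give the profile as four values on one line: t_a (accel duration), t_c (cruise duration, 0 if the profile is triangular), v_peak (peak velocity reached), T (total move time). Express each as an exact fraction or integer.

v_max²/a_max = (7/4)²/(1/2) = 49/8
147/8 ≥ 49/8 so v_max reached
t_a = (7/4)/(1/2) = 7/2; v_peak = 7/4
d_cruise = 147/8 − 49/8 = 49/4; t_c = (49/4)/(7/4) = 7
T = 2·7/2 + 7 = 14

t_a=7/2 t_c=7 v_peak=7/4 T=14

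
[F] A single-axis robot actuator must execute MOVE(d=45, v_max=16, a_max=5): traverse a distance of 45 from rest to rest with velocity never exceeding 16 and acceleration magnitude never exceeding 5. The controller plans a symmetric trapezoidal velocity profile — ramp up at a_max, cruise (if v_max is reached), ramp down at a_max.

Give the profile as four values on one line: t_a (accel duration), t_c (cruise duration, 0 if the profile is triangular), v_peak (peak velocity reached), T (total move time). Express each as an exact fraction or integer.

t_a=3 t_c=0 v_peak=15 T=6

vₘ²/aₘ = 16²/5 = 256/5
45 < 256/5 → triangular
v_peak = √(45·5) = √225 = 15
t_a = 15/5 = 3; t_c = 0
T = 2·3 = 6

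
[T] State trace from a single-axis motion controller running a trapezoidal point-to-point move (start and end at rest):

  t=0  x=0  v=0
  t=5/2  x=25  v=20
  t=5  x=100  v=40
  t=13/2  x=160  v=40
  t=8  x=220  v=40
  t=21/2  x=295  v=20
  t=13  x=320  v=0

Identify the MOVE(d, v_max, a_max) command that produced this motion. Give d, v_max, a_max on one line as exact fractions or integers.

d=320 v_max=40 a_max=8

final state: t=13, x=320, v=0 → d = 320
a_max = (20−0)/(5/2−0) = 8
max v = 40 over t∈[5,8] → v_max = 40
check: 40·(5+3) = 320 ✓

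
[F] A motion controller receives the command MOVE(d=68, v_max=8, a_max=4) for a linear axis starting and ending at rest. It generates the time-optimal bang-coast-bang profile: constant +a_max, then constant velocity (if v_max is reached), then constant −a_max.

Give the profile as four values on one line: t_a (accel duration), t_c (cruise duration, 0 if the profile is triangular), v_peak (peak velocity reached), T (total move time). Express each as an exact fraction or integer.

t_a=2 t_c=13/2 v_peak=8 T=21/2

v_max²/a_max = 8²/4 = 16
68 ≥ 16 so v_max reached
t_a = 8/4 = 2; v_peak = 8
d_cruise = 68 − 16 = 52; t_c = 52/8 = 13/2
T = 2·2 + 13/2 = 21/2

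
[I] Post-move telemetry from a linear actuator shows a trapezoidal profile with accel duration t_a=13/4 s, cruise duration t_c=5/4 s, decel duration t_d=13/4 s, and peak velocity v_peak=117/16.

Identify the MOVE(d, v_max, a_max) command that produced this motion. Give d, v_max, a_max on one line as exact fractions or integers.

d=1053/32 v_max=117/16 a_max=9/4

a_max = (117/16)/(13/4) = 9/4
d_a = ½·117/16·13/4 = 1521/128; d_c = 117/16·5/4 = 585/64
d = 2·1521/128 + 585/64 = 1053/32
t_c = 5/4 > 0 so v_max = 117/16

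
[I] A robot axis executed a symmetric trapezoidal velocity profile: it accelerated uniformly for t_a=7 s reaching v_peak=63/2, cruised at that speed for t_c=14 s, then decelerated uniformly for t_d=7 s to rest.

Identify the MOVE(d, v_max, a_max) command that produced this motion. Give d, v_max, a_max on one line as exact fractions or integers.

a_max = (63/2)/7 = 9/2
d_a = ½·63/2·7 = 441/4; d_c = 63/2·14 = 441
d = 2·441/4 + 441 = 1323/2
t_c = 14 > 0 → v_max = v_peak = 63/2

d=1323/2 v_max=63/2 a_max=9/2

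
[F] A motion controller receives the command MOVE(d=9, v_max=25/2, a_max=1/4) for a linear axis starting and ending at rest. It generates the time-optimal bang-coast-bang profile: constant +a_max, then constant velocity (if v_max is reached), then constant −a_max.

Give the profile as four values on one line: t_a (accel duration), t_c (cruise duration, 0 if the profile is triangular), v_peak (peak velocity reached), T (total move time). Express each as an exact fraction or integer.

t_a=6 t_c=0 v_peak=3/2 T=12

v_max²/a_max = (25/2)²/(1/4) = 625
9 < 625 → triangular
v_peak = √(9·1/4) = √(9/4) = 3/2
t_a = (3/2)/(1/4) = 6; t_c = 0
T = 2·6 = 12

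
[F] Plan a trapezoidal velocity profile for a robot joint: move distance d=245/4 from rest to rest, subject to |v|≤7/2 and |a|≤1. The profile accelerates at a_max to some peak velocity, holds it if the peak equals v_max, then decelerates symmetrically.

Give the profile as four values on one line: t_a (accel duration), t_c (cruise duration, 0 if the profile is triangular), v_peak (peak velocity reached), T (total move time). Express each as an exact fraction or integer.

v_max²/a_max = (7/2)²/1 = 49/4
245/4 ≥ 49/4 → trapezoidal
t_a = (7/2)/1 = 7/2; v_peak = 7/2
d_cruise = 245/4 − 49/4 = 49; t_c = 49/(7/2) = 14
T = 2·7/2 + 14 = 21

t_a=7/2 t_c=14 v_peak=7/2 T=21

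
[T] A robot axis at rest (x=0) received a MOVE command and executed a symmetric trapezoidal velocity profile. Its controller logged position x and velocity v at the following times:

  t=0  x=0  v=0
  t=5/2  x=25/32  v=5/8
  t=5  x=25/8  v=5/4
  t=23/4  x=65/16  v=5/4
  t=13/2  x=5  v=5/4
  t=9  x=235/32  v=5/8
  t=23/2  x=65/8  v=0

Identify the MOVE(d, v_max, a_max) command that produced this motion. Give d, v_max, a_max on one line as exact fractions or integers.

d=65/8 v_max=5/4 a_max=1/4

final state: t=23/2, x=65/8, v=0 → d = 65/8
a_max = (5/8−0)/(5/2−0) = 1/4
max v = 5/4 over t∈[5,13/2] → v_max = 5/4
check: 5/4·(5+3/2) = 65/8 ✓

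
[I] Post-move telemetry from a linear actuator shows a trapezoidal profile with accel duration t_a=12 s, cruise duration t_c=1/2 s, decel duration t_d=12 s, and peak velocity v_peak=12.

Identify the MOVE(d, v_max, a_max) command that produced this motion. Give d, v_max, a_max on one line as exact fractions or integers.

d=150 v_max=12 a_max=1

a_max = 12/12 = 1
d_a = ½·12·12 = 72; d_c = 12·1/2 = 6
d = 2·72 + 6 = 150
t_c = 1/2 > 0 → v_max = v_peak = 12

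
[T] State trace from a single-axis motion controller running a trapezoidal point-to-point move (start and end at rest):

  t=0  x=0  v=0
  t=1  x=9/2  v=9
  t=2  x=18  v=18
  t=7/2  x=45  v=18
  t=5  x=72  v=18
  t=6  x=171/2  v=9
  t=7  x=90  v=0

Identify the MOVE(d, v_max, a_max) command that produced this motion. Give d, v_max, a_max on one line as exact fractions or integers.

final state: t=7, x=90, v=0 → d = 90
a_max = (9−0)/(1−0) = 9
max v = 18 over t∈[2,5] → v_max = 18
check: 18·(2+3) = 90 ✓

d=90 v_max=18 a_max=9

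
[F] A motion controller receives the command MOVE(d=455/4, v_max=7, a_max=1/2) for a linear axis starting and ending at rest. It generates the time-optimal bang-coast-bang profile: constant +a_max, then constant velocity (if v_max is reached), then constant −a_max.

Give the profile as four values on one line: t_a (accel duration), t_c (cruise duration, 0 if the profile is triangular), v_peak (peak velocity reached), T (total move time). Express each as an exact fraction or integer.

t_a=14 t_c=9/4 v_peak=7 T=121/4

(v_max)²/a_max = 7²/(1/2) = 98
455/4 ≥ 98 so v_max reached
t_a = 7/(1/2) = 14; v_peak = 7
d_cruise = 455/4 − 98 = 63/4; t_c = (63/4)/7 = 9/4
T = 2·14 + 9/4 = 121/4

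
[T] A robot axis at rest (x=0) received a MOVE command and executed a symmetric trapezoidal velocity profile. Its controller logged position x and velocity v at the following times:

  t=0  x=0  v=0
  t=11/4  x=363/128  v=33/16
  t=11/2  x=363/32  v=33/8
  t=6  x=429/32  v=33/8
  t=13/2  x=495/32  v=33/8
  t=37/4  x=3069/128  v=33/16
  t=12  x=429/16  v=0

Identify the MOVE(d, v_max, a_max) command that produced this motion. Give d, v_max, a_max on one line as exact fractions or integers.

final state: t=12, x=429/16, v=0 → d = 429/16
a_max = (33/16−0)/(11/4−0) = 3/4
max v = 33/8 over t∈[11/2,13/2] → v_max = 33/8
check: 33/8·(11/2+1) = 429/16 ✓

d=429/16 v_max=33/8 a_max=3/4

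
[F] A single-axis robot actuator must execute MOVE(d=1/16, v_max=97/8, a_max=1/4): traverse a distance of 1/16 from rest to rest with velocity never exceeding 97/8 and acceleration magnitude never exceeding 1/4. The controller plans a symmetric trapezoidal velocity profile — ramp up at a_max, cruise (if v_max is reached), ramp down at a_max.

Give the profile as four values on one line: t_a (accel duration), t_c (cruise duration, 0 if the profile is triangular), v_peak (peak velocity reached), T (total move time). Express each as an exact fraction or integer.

vₘ²/aₘ = (97/8)²/(1/4) = 9409/16
1/16 < 9409/16 → triangular
v_peak = √(1/16·1/4) = √(1/64) = 1/8
t_a = (1/8)/(1/4) = 1/2; t_c = 0
T = 2·1/2 = 1

t_a=1/2 t_c=0 v_peak=1/8 T=1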